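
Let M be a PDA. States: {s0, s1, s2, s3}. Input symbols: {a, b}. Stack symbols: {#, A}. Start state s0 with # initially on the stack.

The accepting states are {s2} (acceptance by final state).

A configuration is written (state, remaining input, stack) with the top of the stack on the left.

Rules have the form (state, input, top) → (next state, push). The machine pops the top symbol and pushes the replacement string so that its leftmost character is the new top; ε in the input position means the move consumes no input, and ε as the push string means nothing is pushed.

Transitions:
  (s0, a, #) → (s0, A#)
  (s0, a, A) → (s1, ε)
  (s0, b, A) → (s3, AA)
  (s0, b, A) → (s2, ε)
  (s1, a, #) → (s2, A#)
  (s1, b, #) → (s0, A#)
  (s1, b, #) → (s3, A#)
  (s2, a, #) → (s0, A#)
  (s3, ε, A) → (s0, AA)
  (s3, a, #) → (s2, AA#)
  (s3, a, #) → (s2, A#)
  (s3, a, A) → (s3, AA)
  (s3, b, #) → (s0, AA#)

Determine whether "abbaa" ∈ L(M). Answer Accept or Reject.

Reject

No computation consumes all input and reaches a final state.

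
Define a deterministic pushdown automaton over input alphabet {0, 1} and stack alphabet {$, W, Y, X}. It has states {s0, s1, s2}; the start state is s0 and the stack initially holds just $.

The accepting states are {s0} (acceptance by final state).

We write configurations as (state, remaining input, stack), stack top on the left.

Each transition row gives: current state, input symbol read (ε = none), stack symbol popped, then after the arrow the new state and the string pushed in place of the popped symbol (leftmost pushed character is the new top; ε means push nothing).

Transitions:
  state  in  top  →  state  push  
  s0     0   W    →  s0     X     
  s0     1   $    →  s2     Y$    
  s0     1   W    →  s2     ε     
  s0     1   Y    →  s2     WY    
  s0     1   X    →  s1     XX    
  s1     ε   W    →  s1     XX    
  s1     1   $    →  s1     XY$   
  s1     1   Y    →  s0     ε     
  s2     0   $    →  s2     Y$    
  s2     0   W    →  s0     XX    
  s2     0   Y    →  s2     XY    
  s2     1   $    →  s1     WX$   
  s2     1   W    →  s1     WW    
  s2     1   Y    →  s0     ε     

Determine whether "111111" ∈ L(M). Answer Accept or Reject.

(s0, 111111, $) ⊢ (s2, 11111, Y$) ⊢ (s0, 1111, $) ⊢ (s2, 111, Y$) ⊢ (s0, 11, $) ⊢ (s2, 1, Y$) ⊢ (s0, ε, $)
All input consumed; state s0 ∈ F.

Accept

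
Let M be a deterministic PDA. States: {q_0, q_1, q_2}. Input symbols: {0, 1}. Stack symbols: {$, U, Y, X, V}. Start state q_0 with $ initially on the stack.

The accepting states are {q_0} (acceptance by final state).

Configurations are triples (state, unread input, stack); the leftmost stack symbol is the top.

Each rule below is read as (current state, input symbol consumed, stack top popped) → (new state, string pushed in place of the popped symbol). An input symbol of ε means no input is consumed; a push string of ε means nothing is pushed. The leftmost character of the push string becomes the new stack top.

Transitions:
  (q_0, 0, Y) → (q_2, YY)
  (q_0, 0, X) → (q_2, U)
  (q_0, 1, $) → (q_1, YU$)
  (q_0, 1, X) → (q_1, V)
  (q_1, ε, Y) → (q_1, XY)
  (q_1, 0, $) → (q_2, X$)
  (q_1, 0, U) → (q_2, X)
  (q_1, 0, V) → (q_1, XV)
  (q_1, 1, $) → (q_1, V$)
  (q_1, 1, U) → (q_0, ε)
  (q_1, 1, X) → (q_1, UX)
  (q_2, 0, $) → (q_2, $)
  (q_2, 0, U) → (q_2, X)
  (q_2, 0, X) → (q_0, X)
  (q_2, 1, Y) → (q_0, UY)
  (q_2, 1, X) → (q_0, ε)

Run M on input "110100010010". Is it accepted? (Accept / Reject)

Reject

(q_0, 110100010010, $) ⊢ (q_1, 10100010010, YU$) ⊢ (q_1, 10100010010, XYU$) ⊢ (q_1, 0100010010, UXYU$) ⊢ (q_2, 100010010, XXYU$) ⊢ (q_0, 00010010, XYU$) ⊢ (q_2, 0010010, UYU$) ⊢ (q_2, 010010, XYU$) ⊢ (q_0, 10010, XYU$) ⊢ (q_1, 0010, VYU$) ⊢ (q_1, 010, XVYU$)
No transition applies at (q_1, 010, XVYU$); input not fully consumed.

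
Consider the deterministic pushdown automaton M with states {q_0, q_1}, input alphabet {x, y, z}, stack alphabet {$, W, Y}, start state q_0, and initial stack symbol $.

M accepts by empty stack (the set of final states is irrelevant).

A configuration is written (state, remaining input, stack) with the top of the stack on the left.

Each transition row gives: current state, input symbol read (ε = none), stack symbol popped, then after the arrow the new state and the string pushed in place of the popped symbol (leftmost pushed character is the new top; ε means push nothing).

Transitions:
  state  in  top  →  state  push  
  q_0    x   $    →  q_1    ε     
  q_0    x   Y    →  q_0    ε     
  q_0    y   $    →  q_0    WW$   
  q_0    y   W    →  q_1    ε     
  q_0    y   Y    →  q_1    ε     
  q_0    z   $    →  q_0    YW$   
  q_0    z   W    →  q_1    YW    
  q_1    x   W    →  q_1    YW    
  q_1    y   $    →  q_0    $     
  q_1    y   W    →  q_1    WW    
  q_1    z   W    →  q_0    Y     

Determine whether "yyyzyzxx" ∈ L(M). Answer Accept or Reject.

Accept

(q_0, yyyzyzxx, $)
  read y, top $: go to q_0, push WW$ → (q_0, yyzyzxx, WW$)
  read y, top W: go to q_1, push ε → (q_1, yzyzxx, W$)
  read y, top W: go to q_1, push WW → (q_1, zyzxx, WW$)
  read z, top W: go to q_0, push Y → (q_0, yzxx, YW$)
  read y, top Y: go to q_1, push ε → (q_1, zxx, W$)
  read z, top W: go to q_0, push Y → (q_0, xx, Y$)
  read x, top Y: go to q_0, push ε → (q_0, x, $)
  read x, top $: go to q_1, push ε → (q_1, ε, ε)
All input consumed and the stack is empty.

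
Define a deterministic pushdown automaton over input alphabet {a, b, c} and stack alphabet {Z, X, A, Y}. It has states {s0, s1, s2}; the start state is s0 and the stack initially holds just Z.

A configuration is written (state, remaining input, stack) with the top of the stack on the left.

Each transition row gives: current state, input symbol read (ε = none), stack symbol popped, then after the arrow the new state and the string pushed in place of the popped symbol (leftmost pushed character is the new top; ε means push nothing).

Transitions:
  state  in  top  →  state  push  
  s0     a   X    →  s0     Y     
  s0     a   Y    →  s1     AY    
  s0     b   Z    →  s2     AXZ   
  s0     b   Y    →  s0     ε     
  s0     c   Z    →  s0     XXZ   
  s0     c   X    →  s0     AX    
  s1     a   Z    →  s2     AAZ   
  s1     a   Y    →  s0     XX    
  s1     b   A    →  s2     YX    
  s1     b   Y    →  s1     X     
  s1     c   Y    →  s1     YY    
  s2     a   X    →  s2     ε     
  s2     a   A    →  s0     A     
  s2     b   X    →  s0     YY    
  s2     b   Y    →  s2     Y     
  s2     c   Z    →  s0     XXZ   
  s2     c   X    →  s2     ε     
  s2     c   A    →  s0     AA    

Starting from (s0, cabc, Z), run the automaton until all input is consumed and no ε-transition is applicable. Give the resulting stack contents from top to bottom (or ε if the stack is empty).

(s0, cabc, Z)
  read c, top Z: go to s0, push XXZ → (s0, abc, XXZ)
  read a, top X: go to s0, push Y → (s0, bc, YXZ)
  read b, top Y: go to s0, push ε → (s0, c, XZ)
  read c, top X: go to s0, push AX → (s0, ε, AXZ)
All input consumed in state s0 with stack AXZ.

AXZ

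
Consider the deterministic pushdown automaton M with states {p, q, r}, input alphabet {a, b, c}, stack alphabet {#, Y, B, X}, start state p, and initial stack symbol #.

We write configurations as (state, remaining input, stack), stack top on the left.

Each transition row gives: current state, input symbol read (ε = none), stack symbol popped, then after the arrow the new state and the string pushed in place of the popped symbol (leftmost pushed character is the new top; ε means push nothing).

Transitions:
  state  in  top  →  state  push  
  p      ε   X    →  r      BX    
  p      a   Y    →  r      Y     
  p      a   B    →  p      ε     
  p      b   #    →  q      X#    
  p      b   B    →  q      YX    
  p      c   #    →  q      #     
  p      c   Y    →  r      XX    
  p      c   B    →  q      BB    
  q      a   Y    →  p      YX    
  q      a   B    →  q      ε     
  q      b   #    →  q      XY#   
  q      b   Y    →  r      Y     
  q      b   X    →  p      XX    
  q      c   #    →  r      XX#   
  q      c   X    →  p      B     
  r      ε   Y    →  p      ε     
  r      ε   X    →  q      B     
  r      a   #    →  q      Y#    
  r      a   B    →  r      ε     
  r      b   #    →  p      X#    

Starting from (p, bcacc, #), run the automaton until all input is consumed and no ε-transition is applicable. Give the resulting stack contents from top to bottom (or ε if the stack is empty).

(p, bcacc, #)
  read b, top #: go to q, push X# → (q, cacc, X#)
  read c, top X: go to p, push B → (p, acc, B#)
  read a, top B: go to p, push ε → (p, cc, #)
  read c, top #: go to q, push # → (q, c, #)
  read c, top #: go to r, push XX# → (r, ε, XX#)
  ε-move, top X: go to q, push B → (q, ε, BX#)
All input consumed in state q with stack BX#.

BX#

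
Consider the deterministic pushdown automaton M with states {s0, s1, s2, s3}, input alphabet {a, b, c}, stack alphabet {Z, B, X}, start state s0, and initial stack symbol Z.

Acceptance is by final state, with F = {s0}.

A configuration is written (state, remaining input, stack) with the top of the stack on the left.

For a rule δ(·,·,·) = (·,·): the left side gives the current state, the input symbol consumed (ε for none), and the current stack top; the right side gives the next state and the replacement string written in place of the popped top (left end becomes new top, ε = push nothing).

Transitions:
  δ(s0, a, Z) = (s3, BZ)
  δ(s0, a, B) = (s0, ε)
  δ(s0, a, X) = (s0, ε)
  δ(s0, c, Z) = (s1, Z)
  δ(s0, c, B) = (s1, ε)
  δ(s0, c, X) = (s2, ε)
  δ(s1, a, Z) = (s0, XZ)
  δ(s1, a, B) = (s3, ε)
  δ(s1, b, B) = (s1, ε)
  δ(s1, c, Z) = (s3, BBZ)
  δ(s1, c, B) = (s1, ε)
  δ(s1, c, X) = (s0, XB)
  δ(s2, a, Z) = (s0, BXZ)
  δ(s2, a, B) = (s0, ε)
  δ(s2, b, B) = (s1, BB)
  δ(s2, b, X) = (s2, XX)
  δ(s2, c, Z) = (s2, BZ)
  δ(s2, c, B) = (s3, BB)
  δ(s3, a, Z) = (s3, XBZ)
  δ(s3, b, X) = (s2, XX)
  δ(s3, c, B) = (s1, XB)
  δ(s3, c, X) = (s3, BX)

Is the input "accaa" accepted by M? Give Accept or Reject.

Accept

(s0, accaa, Z)
  read a, top Z: go to s3, push BZ → (s3, ccaa, BZ)
  read c, top B: go to s1, push XB → (s1, caa, XBZ)
  read c, top X: go to s0, push XB → (s0, aa, XBBZ)
  read a, top X: go to s0, push ε → (s0, a, BBZ)
  read a, top B: go to s0, push ε → (s0, ε, BZ)
All input consumed; state s0 ∈ F.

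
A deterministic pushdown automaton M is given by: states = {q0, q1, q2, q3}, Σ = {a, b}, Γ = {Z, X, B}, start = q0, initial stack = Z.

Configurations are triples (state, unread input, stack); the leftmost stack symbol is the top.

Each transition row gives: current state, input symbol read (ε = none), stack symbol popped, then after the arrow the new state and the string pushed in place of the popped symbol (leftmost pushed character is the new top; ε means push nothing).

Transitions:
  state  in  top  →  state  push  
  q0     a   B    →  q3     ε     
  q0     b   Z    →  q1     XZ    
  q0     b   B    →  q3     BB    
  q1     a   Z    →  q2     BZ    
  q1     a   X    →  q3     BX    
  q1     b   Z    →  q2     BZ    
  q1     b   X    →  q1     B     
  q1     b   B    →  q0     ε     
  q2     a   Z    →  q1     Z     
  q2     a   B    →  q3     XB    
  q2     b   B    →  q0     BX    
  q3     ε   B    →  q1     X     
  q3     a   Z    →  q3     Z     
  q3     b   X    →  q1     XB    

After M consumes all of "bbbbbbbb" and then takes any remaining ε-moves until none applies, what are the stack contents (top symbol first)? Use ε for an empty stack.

(q0, bbbbbbbb, Z) ⊢ (q1, bbbbbbb, XZ) ⊢ (q1, bbbbbb, BZ) ⊢ (q0, bbbbb, Z) ⊢ (q1, bbbb, XZ) ⊢ (q1, bbb, BZ) ⊢ (q0, bb, Z) ⊢ (q1, b, XZ) ⊢ (q1, ε, BZ)
All input consumed in state q1 with stack BZ.

BZ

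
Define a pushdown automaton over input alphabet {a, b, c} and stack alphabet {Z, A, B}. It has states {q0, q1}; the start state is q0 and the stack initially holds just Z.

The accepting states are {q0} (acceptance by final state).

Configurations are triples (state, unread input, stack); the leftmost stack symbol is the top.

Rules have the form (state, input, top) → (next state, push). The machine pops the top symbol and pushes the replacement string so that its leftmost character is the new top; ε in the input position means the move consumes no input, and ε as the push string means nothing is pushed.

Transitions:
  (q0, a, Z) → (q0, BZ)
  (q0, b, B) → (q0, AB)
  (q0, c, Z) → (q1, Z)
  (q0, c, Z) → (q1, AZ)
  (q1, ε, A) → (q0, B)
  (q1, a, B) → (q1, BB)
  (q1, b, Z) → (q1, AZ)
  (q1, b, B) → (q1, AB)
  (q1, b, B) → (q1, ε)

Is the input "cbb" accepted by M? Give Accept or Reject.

Accept

One accepting computation: (q0, cbb, Z) ⊢ (q1, bb, Z) ⊢ (q1, b, AZ) ⊢ (q0, b, BZ) ⊢ (q0, ε, ABZ)
All input consumed and state q0 ∈ F.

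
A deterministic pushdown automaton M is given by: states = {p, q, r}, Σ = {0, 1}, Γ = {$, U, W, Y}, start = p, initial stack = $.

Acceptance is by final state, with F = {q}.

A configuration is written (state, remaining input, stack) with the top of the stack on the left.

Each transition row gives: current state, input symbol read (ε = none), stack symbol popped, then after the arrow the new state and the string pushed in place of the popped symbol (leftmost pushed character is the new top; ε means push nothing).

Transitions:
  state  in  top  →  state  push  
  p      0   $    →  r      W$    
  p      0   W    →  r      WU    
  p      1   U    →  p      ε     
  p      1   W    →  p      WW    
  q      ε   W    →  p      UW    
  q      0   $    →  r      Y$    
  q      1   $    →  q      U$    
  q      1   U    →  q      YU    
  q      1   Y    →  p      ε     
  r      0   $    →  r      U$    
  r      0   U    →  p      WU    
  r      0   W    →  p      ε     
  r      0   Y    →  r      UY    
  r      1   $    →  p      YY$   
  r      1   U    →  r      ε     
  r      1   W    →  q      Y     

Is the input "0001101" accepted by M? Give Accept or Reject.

(p, 0001101, $)
  read 0, top $: go to r, push W$ → (r, 001101, W$)
  read 0, top W: go to p, push ε → (p, 01101, $)
  read 0, top $: go to r, push W$ → (r, 1101, W$)
  read 1, top W: go to q, push Y → (q, 101, Y$)
  read 1, top Y: go to p, push ε → (p, 01, $)
  read 0, top $: go to r, push W$ → (r, 1, W$)
  read 1, top W: go to q, push Y → (q, ε, Y$)
All input consumed; state q ∈ F.

Accept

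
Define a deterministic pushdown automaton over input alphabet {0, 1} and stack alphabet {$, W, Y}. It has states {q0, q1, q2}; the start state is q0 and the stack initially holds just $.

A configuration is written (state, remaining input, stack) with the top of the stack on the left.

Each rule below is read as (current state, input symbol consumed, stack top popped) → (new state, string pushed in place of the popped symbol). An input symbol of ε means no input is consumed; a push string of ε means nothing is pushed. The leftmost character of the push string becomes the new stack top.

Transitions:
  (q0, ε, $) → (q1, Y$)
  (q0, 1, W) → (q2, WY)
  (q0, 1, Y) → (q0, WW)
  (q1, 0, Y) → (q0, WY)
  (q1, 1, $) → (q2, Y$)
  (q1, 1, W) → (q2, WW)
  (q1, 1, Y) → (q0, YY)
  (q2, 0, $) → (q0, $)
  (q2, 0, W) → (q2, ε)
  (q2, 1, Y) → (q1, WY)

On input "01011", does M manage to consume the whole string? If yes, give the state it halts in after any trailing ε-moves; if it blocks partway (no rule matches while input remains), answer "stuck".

q2

(q0, 01011, $) ⊢ (q1, 01011, Y$) ⊢ (q0, 1011, WY$) ⊢ (q2, 011, WYY$) ⊢ (q2, 11, YY$) ⊢ (q1, 1, WYY$) ⊢ (q2, ε, WWYY$)
All input consumed; M is in state q2.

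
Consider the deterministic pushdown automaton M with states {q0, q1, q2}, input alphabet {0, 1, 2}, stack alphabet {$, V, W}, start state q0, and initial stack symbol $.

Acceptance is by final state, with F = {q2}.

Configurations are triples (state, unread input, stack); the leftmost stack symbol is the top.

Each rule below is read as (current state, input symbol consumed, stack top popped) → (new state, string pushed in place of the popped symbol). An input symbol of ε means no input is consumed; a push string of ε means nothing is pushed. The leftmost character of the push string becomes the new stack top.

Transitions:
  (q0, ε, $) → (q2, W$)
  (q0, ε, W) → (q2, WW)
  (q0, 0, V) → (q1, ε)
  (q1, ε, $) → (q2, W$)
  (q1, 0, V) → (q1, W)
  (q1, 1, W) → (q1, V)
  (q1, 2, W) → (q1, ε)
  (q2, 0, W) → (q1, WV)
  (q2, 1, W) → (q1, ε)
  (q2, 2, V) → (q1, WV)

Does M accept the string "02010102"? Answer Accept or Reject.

(q0, 02010102, $) ⊢ (q2, 02010102, W$) ⊢ (q1, 2010102, WV$) ⊢ (q1, 010102, V$) ⊢ (q1, 10102, W$) ⊢ (q1, 0102, V$) ⊢ (q1, 102, W$) ⊢ (q1, 02, V$) ⊢ (q1, 2, W$) ⊢ (q1, ε, $) ⊢ (q2, ε, W$)
All input consumed; state q2 ∈ F.

Accept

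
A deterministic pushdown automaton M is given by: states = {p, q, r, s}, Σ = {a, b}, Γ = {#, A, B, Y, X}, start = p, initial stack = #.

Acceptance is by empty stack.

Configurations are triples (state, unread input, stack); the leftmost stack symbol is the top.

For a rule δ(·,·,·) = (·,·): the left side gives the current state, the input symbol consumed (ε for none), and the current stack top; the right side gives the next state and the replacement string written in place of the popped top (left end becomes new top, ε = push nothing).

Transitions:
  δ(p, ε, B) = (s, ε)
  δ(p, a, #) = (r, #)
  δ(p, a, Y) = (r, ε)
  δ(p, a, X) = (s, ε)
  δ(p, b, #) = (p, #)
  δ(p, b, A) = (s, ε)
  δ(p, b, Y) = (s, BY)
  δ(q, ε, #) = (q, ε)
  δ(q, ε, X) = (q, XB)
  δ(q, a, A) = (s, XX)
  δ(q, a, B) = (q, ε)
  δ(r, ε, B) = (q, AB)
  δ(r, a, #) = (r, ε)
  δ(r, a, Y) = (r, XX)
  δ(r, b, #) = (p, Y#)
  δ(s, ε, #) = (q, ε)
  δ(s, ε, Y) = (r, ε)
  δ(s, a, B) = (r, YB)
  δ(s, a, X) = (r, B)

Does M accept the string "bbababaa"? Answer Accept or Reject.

(p, bbababaa, #)
  read b, top #: go to p, push # → (p, bababaa, #)
  read b, top #: go to p, push # → (p, ababaa, #)
  read a, top #: go to r, push # → (r, babaa, #)
  read b, top #: go to p, push Y# → (p, abaa, Y#)
  read a, top Y: go to r, push ε → (r, baa, #)
  read b, top #: go to p, push Y# → (p, aa, Y#)
  read a, top Y: go to r, push ε → (r, a, #)
  read a, top #: go to r, push ε → (r, ε, ε)
All input consumed and the stack is empty.

Accept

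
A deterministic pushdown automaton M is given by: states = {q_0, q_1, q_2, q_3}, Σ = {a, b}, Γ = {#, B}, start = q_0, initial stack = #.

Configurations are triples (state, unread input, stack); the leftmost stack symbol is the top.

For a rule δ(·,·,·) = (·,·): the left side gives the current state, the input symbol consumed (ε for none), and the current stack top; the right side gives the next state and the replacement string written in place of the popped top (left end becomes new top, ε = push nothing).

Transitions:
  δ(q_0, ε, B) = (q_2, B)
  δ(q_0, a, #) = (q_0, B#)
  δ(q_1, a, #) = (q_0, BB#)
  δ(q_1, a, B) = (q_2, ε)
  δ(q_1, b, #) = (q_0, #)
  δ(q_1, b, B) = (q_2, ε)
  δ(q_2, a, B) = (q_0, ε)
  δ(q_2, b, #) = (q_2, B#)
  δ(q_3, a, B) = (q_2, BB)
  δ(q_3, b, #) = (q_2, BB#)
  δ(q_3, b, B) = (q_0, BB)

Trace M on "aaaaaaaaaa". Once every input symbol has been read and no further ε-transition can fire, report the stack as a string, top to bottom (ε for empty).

#

(q_0, aaaaaaaaaa, #)
  read a, top #: go to q_0, push B# → (q_0, aaaaaaaaa, B#)
  ε-move, top B: go to q_2, push B → (q_2, aaaaaaaaa, B#)
  read a, top B: go to q_0, push ε → (q_0, aaaaaaaa, #)
  read a, top #: go to q_0, push B# → (q_0, aaaaaaa, B#)
  ε-move, top B: go to q_2, push B → (q_2, aaaaaaa, B#)
  read a, top B: go to q_0, push ε → (q_0, aaaaaa, #)
  read a, top #: go to q_0, push B# → (q_0, aaaaa, B#)
  ε-move, top B: go to q_2, push B → (q_2, aaaaa, B#)
  read a, top B: go to q_0, push ε → (q_0, aaaa, #)
  read a, top #: go to q_0, push B# → (q_0, aaa, B#)
  ε-move, top B: go to q_2, push B → (q_2, aaa, B#)
  read a, top B: go to q_0, push ε → (q_0, aa, #)
  read a, top #: go to q_0, push B# → (q_0, a, B#)
  ε-move, top B: go to q_2, push B → (q_2, a, B#)
  read a, top B: go to q_0, push ε → (q_0, ε, #)
All input consumed in state q_0 with stack #.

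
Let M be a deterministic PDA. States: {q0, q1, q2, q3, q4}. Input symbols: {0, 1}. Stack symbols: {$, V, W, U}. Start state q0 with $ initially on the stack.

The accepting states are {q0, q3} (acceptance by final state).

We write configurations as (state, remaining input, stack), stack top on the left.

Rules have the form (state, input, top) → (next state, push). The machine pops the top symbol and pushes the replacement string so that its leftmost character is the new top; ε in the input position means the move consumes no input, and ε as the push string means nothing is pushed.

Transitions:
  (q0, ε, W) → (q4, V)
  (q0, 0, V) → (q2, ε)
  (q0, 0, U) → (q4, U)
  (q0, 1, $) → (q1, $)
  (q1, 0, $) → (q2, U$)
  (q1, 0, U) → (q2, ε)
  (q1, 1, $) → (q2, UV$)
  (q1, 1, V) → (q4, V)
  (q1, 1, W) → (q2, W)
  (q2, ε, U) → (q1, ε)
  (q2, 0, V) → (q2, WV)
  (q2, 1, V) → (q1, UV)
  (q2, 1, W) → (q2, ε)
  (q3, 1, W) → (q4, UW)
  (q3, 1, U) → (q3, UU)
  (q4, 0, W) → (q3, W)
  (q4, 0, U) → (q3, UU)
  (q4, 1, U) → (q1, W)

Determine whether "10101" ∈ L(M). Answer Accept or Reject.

Reject

(q0, 10101, $) ⊢ (q1, 0101, $) ⊢ (q2, 101, U$) ⊢ (q1, 101, $) ⊢ (q2, 01, UV$) ⊢ (q1, 01, V$)
No transition applies at (q1, 01, V$); input not fully consumed.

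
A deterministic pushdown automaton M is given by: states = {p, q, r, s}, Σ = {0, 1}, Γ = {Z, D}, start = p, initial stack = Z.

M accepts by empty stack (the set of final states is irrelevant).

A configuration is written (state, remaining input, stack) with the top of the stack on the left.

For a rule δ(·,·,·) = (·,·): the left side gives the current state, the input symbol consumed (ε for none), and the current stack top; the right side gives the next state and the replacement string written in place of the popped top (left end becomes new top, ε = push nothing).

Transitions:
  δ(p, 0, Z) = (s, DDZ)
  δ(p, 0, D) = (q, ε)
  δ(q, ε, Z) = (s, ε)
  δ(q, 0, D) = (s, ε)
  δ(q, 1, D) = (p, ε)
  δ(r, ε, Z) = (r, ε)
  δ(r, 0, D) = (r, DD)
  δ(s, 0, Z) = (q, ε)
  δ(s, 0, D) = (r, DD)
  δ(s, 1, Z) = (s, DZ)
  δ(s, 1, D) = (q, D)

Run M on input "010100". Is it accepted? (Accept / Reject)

Accept

(p, 010100, Z)
  read 0, top Z: go to s, push DDZ → (s, 10100, DDZ)
  read 1, top D: go to q, push D → (q, 0100, DDZ)
  read 0, top D: go to s, push ε → (s, 100, DZ)
  read 1, top D: go to q, push D → (q, 00, DZ)
  read 0, top D: go to s, push ε → (s, 0, Z)
  read 0, top Z: go to q, push ε → (q, ε, ε)
All input consumed and the stack is empty.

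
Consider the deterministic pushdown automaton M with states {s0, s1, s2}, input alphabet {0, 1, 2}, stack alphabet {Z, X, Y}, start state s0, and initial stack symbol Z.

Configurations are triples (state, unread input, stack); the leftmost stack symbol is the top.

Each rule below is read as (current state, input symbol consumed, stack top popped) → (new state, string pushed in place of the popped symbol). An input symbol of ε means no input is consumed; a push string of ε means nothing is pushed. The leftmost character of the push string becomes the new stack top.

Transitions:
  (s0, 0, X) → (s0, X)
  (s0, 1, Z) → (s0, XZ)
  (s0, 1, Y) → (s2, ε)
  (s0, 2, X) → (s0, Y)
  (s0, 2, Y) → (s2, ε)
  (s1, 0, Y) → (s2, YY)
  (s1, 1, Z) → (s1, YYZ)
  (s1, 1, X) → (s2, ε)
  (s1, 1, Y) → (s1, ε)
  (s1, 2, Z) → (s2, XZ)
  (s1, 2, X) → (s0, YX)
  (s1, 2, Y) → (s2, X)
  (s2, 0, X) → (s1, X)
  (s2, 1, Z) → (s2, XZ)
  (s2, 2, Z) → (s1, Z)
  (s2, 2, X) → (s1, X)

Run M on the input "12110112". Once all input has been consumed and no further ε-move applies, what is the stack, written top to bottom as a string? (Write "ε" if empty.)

XZ

(s0, 12110112, Z)
  read 1, top Z: go to s0, push XZ → (s0, 2110112, XZ)
  read 2, top X: go to s0, push Y → (s0, 110112, YZ)
  read 1, top Y: go to s2, push ε → (s2, 10112, Z)
  read 1, top Z: go to s2, push XZ → (s2, 0112, XZ)
  read 0, top X: go to s1, push X → (s1, 112, XZ)
  read 1, top X: go to s2, push ε → (s2, 12, Z)
  read 1, top Z: go to s2, push XZ → (s2, 2, XZ)
  read 2, top X: go to s1, push X → (s1, ε, XZ)
All input consumed in state s1 with stack XZ.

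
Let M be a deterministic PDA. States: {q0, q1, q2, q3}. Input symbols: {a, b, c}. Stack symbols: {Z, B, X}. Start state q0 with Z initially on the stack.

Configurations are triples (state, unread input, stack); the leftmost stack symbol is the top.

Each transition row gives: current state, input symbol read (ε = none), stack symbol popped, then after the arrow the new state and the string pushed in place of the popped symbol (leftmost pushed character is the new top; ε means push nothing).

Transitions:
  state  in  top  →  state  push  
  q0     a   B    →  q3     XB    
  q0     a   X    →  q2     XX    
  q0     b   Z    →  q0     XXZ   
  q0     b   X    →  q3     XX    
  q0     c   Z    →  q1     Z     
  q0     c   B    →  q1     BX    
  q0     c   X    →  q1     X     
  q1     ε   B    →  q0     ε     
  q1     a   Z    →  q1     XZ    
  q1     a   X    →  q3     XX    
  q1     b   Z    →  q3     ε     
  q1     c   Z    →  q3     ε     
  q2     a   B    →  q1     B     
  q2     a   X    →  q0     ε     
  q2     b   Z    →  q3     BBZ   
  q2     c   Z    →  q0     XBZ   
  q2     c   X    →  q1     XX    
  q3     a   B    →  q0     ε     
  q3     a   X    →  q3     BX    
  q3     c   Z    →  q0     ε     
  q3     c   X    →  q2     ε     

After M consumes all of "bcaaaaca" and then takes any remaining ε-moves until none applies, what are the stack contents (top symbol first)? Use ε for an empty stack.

XXXXXXZ

(q0, bcaaaaca, Z) ⊢ (q0, caaaaca, XXZ) ⊢ (q1, aaaaca, XXZ) ⊢ (q3, aaaca, XXXZ) ⊢ (q3, aaca, BXXXZ) ⊢ (q0, aca, XXXZ) ⊢ (q2, ca, XXXXZ) ⊢ (q1, a, XXXXXZ) ⊢ (q3, ε, XXXXXXZ)
All input consumed in state q3 with stack XXXXXXZ.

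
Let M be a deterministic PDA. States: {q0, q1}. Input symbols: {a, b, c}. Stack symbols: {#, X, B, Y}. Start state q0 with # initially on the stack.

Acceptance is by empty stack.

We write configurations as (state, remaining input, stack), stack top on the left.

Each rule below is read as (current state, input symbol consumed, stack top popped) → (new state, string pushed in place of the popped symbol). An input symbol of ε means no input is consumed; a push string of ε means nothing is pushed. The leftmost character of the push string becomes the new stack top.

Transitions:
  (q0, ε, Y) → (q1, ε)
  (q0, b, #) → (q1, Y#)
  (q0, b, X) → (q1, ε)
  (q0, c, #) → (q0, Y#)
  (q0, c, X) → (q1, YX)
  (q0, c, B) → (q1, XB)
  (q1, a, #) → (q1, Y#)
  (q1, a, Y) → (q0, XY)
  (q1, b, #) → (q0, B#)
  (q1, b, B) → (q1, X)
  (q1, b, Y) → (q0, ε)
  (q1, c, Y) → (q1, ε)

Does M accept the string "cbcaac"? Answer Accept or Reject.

(q0, cbcaac, #)
  read c, top #: go to q0, push Y# → (q0, bcaac, Y#)
  ε-move, top Y: go to q1, push ε → (q1, bcaac, #)
  read b, top #: go to q0, push B# → (q0, caac, B#)
  read c, top B: go to q1, push XB → (q1, aac, XB#)
No transition applies at (q1, aac, XB#); input not fully consumed.

Reject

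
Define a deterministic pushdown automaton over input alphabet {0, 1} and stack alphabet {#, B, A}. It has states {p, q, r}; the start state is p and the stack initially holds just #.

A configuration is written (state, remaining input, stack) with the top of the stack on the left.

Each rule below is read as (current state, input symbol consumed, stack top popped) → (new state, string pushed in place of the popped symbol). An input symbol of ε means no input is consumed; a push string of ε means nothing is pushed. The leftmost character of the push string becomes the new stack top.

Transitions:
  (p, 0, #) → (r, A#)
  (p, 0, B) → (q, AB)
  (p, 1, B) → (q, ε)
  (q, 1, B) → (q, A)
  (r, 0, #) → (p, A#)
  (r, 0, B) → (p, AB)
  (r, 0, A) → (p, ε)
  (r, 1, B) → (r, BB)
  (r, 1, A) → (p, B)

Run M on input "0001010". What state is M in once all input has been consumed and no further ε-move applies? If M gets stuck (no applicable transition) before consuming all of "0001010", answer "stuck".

stuck

(p, 0001010, #)
  read 0, top #: go to r, push A# → (r, 001010, A#)
  read 0, top A: go to p, push ε → (p, 01010, #)
  read 0, top #: go to r, push A# → (r, 1010, A#)
  read 1, top A: go to p, push B → (p, 010, B#)
  read 0, top B: go to q, push AB → (q, 10, AB#)
No transition for (q, 1, top A); M blocks with input 10 remaining.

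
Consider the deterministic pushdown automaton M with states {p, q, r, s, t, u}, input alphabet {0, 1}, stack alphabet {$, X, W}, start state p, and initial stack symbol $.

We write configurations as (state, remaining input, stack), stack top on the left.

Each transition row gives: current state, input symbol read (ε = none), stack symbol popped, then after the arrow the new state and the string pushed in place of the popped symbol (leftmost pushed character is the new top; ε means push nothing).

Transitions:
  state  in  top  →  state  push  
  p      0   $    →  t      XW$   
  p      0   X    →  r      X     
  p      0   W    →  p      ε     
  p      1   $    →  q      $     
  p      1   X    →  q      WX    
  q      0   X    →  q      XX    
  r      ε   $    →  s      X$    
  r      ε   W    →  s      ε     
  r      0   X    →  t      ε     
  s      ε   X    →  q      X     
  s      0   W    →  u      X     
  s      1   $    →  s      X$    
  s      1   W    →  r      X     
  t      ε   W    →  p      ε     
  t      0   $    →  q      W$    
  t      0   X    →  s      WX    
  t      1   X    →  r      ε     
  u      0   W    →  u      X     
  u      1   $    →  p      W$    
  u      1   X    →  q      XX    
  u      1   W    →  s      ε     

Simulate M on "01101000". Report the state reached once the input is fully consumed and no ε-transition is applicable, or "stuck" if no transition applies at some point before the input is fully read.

stuck

(p, 01101000, $)
  read 0, top $: go to t, push XW$ → (t, 1101000, XW$)
  read 1, top X: go to r, push ε → (r, 101000, W$)
  ε-move, top W: go to s, push ε → (s, 101000, $)
  read 1, top $: go to s, push X$ → (s, 01000, X$)
  ε-move, top X: go to q, push X → (q, 01000, X$)
  read 0, top X: go to q, push XX → (q, 1000, XX$)
No transition for (q, 1, top X); M blocks with input 1000 remaining.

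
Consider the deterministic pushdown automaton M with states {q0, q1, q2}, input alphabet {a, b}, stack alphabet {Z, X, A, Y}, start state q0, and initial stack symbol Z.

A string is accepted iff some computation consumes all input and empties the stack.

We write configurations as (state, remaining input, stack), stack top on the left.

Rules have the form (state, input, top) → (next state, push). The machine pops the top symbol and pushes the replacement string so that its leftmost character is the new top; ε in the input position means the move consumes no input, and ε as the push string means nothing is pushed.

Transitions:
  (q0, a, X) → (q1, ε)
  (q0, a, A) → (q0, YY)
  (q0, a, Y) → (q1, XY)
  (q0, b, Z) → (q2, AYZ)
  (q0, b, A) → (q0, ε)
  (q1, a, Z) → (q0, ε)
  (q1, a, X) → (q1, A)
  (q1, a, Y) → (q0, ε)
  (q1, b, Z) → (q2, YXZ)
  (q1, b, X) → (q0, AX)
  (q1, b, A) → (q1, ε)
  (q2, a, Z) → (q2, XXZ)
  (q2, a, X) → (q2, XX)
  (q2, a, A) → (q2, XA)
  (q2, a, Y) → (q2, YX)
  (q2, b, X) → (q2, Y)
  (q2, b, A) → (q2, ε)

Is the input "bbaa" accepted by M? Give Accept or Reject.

(q0, bbaa, Z) ⊢ (q2, baa, AYZ) ⊢ (q2, aa, YZ) ⊢ (q2, a, YXZ) ⊢ (q2, ε, YXXZ)
All input consumed; stack is YXXZ, not empty, and no further ε-move applies.

Reject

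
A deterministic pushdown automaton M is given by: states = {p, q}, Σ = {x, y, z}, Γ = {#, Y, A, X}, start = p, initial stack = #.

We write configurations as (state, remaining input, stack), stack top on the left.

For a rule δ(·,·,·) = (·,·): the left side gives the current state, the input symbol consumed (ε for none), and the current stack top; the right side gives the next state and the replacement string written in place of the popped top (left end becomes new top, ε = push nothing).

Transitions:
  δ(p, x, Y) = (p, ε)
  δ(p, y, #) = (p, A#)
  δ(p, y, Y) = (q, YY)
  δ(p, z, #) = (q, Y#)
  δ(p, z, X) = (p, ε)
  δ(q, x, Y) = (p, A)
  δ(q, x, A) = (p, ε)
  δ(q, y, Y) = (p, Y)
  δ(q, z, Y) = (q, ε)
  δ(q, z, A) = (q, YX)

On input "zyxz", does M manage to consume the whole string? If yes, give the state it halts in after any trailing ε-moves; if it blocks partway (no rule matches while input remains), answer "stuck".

(p, zyxz, #)
  read z, top #: go to q, push Y# → (q, yxz, Y#)
  read y, top Y: go to p, push Y → (p, xz, Y#)
  read x, top Y: go to p, push ε → (p, z, #)
  read z, top #: go to q, push Y# → (q, ε, Y#)
All input consumed; M is in state q.

q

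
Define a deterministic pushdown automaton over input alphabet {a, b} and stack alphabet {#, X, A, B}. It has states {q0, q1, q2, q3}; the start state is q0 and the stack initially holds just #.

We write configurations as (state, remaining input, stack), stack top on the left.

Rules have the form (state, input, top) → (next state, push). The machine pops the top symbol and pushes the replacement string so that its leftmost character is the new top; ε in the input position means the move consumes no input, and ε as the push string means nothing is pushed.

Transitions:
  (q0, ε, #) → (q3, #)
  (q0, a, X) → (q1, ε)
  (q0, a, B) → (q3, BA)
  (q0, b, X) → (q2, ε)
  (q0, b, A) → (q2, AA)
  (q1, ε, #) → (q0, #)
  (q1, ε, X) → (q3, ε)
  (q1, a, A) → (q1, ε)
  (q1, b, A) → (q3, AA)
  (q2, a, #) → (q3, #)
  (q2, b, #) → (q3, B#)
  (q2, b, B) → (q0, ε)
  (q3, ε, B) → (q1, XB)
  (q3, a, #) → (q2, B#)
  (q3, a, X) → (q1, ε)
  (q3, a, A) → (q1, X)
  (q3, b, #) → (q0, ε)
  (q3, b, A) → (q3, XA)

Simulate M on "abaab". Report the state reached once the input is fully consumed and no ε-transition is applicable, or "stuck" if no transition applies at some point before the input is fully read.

(q0, abaab, #)
  ε-move, top #: go to q3, push # → (q3, abaab, #)
  read a, top #: go to q2, push B# → (q2, baab, B#)
  read b, top B: go to q0, push ε → (q0, aab, #)
  ε-move, top #: go to q3, push # → (q3, aab, #)
  read a, top #: go to q2, push B# → (q2, ab, B#)
No transition for (q2, a, top B); M blocks with input ab remaining.

stuck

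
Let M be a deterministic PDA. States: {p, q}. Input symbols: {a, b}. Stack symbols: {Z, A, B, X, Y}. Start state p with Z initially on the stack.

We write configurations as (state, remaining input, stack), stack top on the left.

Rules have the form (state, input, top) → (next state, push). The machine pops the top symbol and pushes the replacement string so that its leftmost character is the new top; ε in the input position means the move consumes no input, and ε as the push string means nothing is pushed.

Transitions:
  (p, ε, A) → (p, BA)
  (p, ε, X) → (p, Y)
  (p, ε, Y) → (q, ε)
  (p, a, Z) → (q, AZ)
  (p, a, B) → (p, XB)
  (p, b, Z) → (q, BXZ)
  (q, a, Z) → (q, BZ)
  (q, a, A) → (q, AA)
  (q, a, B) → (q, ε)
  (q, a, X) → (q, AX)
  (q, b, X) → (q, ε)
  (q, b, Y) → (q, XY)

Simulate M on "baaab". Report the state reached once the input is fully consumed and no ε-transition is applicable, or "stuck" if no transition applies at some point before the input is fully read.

(p, baaab, Z)
  read b, top Z: go to q, push BXZ → (q, aaab, BXZ)
  read a, top B: go to q, push ε → (q, aab, XZ)
  read a, top X: go to q, push AX → (q, ab, AXZ)
  read a, top A: go to q, push AA → (q, b, AAXZ)
No transition for (q, b, top A); M blocks with input b remaining.

stuck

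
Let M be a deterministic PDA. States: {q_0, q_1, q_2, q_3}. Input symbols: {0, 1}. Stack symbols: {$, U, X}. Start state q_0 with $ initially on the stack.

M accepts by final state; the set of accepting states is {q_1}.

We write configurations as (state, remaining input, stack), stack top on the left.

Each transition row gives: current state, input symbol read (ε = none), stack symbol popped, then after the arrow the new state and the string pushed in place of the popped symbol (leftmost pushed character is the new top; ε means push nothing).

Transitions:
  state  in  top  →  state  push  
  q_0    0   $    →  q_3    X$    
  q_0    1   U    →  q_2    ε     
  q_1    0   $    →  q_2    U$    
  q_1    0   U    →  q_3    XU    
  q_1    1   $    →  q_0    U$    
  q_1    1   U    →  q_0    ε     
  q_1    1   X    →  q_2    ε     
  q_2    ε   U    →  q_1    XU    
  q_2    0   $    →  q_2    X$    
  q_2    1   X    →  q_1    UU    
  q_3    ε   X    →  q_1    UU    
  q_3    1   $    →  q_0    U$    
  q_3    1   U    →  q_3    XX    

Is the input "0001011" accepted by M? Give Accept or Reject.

(q_0, 0001011, $) ⊢ (q_3, 001011, X$) ⊢ (q_1, 001011, UU$) ⊢ (q_3, 01011, XUU$) ⊢ (q_1, 01011, UUUU$) ⊢ (q_3, 1011, XUUUU$) ⊢ (q_1, 1011, UUUUUU$) ⊢ (q_0, 011, UUUUU$)
No transition applies at (q_0, 011, UUUUU$); input not fully consumed.

Reject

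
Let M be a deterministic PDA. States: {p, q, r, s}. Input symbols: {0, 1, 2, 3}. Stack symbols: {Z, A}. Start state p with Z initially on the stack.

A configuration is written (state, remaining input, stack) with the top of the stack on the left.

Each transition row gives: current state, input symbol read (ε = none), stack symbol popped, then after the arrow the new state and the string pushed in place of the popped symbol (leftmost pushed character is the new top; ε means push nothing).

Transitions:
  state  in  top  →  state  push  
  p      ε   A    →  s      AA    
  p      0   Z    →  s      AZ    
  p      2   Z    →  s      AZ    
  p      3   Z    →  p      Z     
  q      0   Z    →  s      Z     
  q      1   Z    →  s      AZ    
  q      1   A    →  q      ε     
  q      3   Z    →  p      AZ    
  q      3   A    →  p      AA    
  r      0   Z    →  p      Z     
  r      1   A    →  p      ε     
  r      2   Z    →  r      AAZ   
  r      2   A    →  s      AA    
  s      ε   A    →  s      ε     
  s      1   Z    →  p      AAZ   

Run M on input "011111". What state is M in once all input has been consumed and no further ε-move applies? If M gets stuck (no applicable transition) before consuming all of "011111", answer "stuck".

(p, 011111, Z) ⊢ (s, 11111, AZ) ⊢ (s, 11111, Z) ⊢ (p, 1111, AAZ) ⊢ (s, 1111, AAAZ) ⊢ (s, 1111, AAZ) ⊢ (s, 1111, AZ) ⊢ (s, 1111, Z) ⊢ (p, 111, AAZ) ⊢ (s, 111, AAAZ) ⊢ (s, 111, AAZ) ⊢ (s, 111, AZ) ⊢ (s, 111, Z) ⊢ (p, 11, AAZ) ⊢ (s, 11, AAAZ) ⊢ (s, 11, AAZ) ⊢ (s, 11, AZ) ⊢ (s, 11, Z) ⊢ (p, 1, AAZ) ⊢ (s, 1, AAAZ) ⊢ (s, 1, AAZ) ⊢ (s, 1, AZ) ⊢ (s, 1, Z) ⊢ (p, ε, AAZ) ⊢ (s, ε, AAAZ) ⊢ (s, ε, AAZ) ⊢ (s, ε, AZ) ⊢ (s, ε, Z)
All input consumed; M is in state s.

s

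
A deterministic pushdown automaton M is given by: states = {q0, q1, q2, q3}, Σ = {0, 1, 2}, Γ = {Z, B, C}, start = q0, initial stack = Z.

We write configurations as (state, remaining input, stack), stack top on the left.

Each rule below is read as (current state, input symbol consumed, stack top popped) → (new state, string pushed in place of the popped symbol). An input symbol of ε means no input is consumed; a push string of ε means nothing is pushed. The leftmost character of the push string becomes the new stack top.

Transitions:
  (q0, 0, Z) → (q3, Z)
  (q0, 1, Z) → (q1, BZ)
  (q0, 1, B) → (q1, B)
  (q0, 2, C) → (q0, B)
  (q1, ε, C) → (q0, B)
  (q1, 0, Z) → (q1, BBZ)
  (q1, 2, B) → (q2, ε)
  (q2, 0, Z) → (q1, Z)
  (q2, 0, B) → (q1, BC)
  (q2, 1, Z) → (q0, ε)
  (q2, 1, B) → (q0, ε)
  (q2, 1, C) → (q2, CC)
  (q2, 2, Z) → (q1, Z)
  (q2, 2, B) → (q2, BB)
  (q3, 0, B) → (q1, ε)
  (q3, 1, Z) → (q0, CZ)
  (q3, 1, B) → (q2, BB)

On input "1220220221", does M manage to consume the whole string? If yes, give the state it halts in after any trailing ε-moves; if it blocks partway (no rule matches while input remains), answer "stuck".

stuck

(q0, 1220220221, Z)
  read 1, top Z: go to q1, push BZ → (q1, 220220221, BZ)
  read 2, top B: go to q2, push ε → (q2, 20220221, Z)
  read 2, top Z: go to q1, push Z → (q1, 0220221, Z)
  read 0, top Z: go to q1, push BBZ → (q1, 220221, BBZ)
  read 2, top B: go to q2, push ε → (q2, 20221, BZ)
  read 2, top B: go to q2, push BB → (q2, 0221, BBZ)
  read 0, top B: go to q1, push BC → (q1, 221, BCBZ)
  read 2, top B: go to q2, push ε → (q2, 21, CBZ)
No transition for (q2, 2, top C); M blocks with input 21 remaining.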